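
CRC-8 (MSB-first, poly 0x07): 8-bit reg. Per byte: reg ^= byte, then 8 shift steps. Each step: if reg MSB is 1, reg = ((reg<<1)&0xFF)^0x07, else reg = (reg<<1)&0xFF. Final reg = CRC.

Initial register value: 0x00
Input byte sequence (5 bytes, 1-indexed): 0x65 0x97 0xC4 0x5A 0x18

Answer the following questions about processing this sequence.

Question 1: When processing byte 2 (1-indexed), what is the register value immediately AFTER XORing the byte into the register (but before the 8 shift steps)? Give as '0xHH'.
Register before byte 2: 0x3C
Byte 2: 0x97
0x3C XOR 0x97 = 0xAB

Answer: 0xAB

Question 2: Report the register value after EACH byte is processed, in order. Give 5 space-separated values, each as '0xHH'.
0x3C 0x58 0xDD 0x9C 0x95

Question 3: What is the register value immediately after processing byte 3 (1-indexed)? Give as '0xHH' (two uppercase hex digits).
After byte 1 (0x65): reg=0x3C
After byte 2 (0x97): reg=0x58
After byte 3 (0xC4): reg=0xDD

Answer: 0xDD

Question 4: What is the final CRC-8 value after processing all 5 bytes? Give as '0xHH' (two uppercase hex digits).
Answer: 0x95

Derivation:
After byte 1 (0x65): reg=0x3C
After byte 2 (0x97): reg=0x58
After byte 3 (0xC4): reg=0xDD
After byte 4 (0x5A): reg=0x9C
After byte 5 (0x18): reg=0x95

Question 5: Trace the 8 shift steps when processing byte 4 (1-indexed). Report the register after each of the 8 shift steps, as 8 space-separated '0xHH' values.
Answer: 0x09 0x12 0x24 0x48 0x90 0x27 0x4E 0x9C

Derivation:
After byte 1 (0x65): reg=0x3C
After byte 2 (0x97): reg=0x58
After byte 3 (0xC4): reg=0xDD
Register before byte 4: 0xDD
After XOR with byte 0x5A: 0x87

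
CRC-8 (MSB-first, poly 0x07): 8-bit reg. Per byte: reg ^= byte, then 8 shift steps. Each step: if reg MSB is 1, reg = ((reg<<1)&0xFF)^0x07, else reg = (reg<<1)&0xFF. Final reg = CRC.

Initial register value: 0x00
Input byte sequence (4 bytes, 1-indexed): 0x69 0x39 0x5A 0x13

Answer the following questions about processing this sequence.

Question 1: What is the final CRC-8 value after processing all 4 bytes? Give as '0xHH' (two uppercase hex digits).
After byte 1 (0x69): reg=0x18
After byte 2 (0x39): reg=0xE7
After byte 3 (0x5A): reg=0x3A
After byte 4 (0x13): reg=0xDF

Answer: 0xDF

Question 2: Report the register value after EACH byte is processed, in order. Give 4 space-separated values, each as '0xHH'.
0x18 0xE7 0x3A 0xDF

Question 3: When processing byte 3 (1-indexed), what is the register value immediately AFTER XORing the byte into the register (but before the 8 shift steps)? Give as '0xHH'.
Answer: 0xBD

Derivation:
Register before byte 3: 0xE7
Byte 3: 0x5A
0xE7 XOR 0x5A = 0xBD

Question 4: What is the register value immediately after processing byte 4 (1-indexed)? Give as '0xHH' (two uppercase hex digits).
After byte 1 (0x69): reg=0x18
After byte 2 (0x39): reg=0xE7
After byte 3 (0x5A): reg=0x3A
After byte 4 (0x13): reg=0xDF

Answer: 0xDF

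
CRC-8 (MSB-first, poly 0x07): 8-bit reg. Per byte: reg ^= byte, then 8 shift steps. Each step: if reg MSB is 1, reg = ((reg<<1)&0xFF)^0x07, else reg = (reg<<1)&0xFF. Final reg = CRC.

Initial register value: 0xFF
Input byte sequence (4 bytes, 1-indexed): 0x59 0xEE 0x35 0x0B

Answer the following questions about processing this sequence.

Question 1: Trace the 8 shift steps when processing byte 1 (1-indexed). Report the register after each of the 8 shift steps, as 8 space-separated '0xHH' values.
Register before byte 1: 0xFF
After XOR with byte 0x59: 0xA6

Answer: 0x4B 0x96 0x2B 0x56 0xAC 0x5F 0xBE 0x7B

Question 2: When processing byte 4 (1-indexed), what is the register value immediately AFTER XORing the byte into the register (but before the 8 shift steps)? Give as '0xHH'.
Register before byte 4: 0x2B
Byte 4: 0x0B
0x2B XOR 0x0B = 0x20

Answer: 0x20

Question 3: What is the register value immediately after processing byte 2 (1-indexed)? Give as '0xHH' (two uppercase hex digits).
After byte 1 (0x59): reg=0x7B
After byte 2 (0xEE): reg=0xE2

Answer: 0xE2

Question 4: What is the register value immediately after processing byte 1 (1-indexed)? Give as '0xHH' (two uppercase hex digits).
Answer: 0x7B

Derivation:
After byte 1 (0x59): reg=0x7B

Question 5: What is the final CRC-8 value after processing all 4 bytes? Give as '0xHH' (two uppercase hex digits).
After byte 1 (0x59): reg=0x7B
After byte 2 (0xEE): reg=0xE2
After byte 3 (0x35): reg=0x2B
After byte 4 (0x0B): reg=0xE0

Answer: 0xE0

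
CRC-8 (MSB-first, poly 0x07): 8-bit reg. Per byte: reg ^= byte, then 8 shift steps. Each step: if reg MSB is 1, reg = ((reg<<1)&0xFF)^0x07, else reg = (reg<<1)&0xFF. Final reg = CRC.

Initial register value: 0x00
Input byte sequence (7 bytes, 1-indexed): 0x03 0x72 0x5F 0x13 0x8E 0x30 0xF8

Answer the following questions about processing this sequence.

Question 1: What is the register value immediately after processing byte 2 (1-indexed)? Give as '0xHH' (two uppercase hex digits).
Answer: 0x66

Derivation:
After byte 1 (0x03): reg=0x09
After byte 2 (0x72): reg=0x66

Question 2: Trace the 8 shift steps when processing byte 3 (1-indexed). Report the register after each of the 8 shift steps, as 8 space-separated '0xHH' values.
After byte 1 (0x03): reg=0x09
After byte 2 (0x72): reg=0x66
Register before byte 3: 0x66
After XOR with byte 0x5F: 0x39

Answer: 0x72 0xE4 0xCF 0x99 0x35 0x6A 0xD4 0xAF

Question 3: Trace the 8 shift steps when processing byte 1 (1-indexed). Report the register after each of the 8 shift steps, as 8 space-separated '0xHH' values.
Answer: 0x06 0x0C 0x18 0x30 0x60 0xC0 0x87 0x09

Derivation:
Register before byte 1: 0x00
After XOR with byte 0x03: 0x03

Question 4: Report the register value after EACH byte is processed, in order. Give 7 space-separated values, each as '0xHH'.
0x09 0x66 0xAF 0x3D 0x10 0xE0 0x48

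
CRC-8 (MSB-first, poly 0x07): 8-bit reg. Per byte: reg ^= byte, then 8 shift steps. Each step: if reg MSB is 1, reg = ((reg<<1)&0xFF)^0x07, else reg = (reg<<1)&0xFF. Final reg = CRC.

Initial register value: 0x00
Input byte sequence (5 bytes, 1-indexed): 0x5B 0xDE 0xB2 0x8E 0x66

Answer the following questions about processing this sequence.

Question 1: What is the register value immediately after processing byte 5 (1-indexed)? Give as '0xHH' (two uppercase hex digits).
After byte 1 (0x5B): reg=0x86
After byte 2 (0xDE): reg=0x8F
After byte 3 (0xB2): reg=0xB3
After byte 4 (0x8E): reg=0xB3
After byte 5 (0x66): reg=0x25

Answer: 0x25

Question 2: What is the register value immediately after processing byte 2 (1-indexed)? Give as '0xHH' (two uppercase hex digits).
After byte 1 (0x5B): reg=0x86
After byte 2 (0xDE): reg=0x8F

Answer: 0x8F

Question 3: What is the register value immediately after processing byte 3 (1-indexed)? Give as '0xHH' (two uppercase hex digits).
After byte 1 (0x5B): reg=0x86
After byte 2 (0xDE): reg=0x8F
After byte 3 (0xB2): reg=0xB3

Answer: 0xB3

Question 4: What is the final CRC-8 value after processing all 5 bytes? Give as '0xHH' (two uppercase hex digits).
After byte 1 (0x5B): reg=0x86
After byte 2 (0xDE): reg=0x8F
After byte 3 (0xB2): reg=0xB3
After byte 4 (0x8E): reg=0xB3
After byte 5 (0x66): reg=0x25

Answer: 0x25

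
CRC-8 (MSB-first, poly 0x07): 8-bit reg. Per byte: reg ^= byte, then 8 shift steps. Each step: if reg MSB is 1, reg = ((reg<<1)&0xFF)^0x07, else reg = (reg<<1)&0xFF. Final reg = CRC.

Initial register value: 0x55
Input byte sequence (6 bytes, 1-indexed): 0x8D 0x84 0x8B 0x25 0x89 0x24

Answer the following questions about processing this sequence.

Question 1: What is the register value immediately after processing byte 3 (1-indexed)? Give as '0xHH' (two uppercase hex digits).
After byte 1 (0x8D): reg=0x06
After byte 2 (0x84): reg=0x87
After byte 3 (0x8B): reg=0x24

Answer: 0x24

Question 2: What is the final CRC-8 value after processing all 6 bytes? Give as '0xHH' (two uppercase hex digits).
After byte 1 (0x8D): reg=0x06
After byte 2 (0x84): reg=0x87
After byte 3 (0x8B): reg=0x24
After byte 4 (0x25): reg=0x07
After byte 5 (0x89): reg=0xA3
After byte 6 (0x24): reg=0x9C

Answer: 0x9C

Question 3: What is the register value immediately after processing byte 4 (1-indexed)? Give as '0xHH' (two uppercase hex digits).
After byte 1 (0x8D): reg=0x06
After byte 2 (0x84): reg=0x87
After byte 3 (0x8B): reg=0x24
After byte 4 (0x25): reg=0x07

Answer: 0x07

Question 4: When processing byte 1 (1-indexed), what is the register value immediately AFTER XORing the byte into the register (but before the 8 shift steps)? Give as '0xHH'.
Register before byte 1: 0x55
Byte 1: 0x8D
0x55 XOR 0x8D = 0xD8

Answer: 0xD8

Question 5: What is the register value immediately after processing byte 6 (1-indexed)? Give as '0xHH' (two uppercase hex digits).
Answer: 0x9C

Derivation:
After byte 1 (0x8D): reg=0x06
After byte 2 (0x84): reg=0x87
After byte 3 (0x8B): reg=0x24
After byte 4 (0x25): reg=0x07
After byte 5 (0x89): reg=0xA3
After byte 6 (0x24): reg=0x9C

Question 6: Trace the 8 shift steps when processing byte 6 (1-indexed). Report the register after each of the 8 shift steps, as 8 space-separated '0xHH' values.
After byte 1 (0x8D): reg=0x06
After byte 2 (0x84): reg=0x87
After byte 3 (0x8B): reg=0x24
After byte 4 (0x25): reg=0x07
After byte 5 (0x89): reg=0xA3
Register before byte 6: 0xA3
After XOR with byte 0x24: 0x87

Answer: 0x09 0x12 0x24 0x48 0x90 0x27 0x4E 0x9C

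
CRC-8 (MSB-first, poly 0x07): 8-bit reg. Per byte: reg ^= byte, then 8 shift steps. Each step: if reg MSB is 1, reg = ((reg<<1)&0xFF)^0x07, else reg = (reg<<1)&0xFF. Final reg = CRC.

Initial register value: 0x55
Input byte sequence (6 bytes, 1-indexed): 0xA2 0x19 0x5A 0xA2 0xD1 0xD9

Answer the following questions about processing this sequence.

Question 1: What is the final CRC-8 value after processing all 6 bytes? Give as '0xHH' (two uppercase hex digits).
Answer: 0xF9

Derivation:
After byte 1 (0xA2): reg=0xCB
After byte 2 (0x19): reg=0x30
After byte 3 (0x5A): reg=0x11
After byte 4 (0xA2): reg=0x10
After byte 5 (0xD1): reg=0x49
After byte 6 (0xD9): reg=0xF9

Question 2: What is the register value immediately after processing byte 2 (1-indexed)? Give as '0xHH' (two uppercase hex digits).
After byte 1 (0xA2): reg=0xCB
After byte 2 (0x19): reg=0x30

Answer: 0x30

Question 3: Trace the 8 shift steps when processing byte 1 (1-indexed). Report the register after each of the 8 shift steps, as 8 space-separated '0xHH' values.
Answer: 0xE9 0xD5 0xAD 0x5D 0xBA 0x73 0xE6 0xCB

Derivation:
Register before byte 1: 0x55
After XOR with byte 0xA2: 0xF7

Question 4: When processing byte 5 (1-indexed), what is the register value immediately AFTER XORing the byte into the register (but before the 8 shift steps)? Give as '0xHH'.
Register before byte 5: 0x10
Byte 5: 0xD1
0x10 XOR 0xD1 = 0xC1

Answer: 0xC1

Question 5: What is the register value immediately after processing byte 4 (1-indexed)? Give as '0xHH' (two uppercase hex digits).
After byte 1 (0xA2): reg=0xCB
After byte 2 (0x19): reg=0x30
After byte 3 (0x5A): reg=0x11
After byte 4 (0xA2): reg=0x10

Answer: 0x10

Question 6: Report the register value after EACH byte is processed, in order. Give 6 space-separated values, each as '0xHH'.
0xCB 0x30 0x11 0x10 0x49 0xF9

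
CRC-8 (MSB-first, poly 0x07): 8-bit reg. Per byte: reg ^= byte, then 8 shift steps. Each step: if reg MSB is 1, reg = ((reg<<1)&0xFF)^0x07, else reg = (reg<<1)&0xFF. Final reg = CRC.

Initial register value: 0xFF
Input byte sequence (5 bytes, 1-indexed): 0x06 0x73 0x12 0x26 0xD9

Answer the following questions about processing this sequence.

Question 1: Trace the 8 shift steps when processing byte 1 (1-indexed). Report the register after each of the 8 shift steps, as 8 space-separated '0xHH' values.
Answer: 0xF5 0xED 0xDD 0xBD 0x7D 0xFA 0xF3 0xE1

Derivation:
Register before byte 1: 0xFF
After XOR with byte 0x06: 0xF9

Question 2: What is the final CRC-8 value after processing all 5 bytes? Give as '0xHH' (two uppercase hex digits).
After byte 1 (0x06): reg=0xE1
After byte 2 (0x73): reg=0xF7
After byte 3 (0x12): reg=0xB5
After byte 4 (0x26): reg=0xF0
After byte 5 (0xD9): reg=0xDF

Answer: 0xDF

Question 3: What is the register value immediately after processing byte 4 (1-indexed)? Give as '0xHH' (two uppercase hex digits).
After byte 1 (0x06): reg=0xE1
After byte 2 (0x73): reg=0xF7
After byte 3 (0x12): reg=0xB5
After byte 4 (0x26): reg=0xF0

Answer: 0xF0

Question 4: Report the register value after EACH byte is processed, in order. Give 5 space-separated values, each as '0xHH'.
0xE1 0xF7 0xB5 0xF0 0xDF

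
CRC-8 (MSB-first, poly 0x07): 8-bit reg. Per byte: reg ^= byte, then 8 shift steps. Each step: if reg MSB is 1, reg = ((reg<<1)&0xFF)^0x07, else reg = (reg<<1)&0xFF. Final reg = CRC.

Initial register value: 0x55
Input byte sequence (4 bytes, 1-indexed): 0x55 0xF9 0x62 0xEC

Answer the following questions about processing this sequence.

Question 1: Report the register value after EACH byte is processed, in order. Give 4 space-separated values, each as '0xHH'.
0x00 0xE1 0x80 0x03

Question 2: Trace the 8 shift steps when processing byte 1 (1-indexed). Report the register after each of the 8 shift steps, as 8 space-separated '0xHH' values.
Register before byte 1: 0x55
After XOR with byte 0x55: 0x00

Answer: 0x00 0x00 0x00 0x00 0x00 0x00 0x00 0x00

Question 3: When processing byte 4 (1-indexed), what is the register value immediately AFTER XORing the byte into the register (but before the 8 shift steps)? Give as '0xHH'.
Answer: 0x6C

Derivation:
Register before byte 4: 0x80
Byte 4: 0xEC
0x80 XOR 0xEC = 0x6C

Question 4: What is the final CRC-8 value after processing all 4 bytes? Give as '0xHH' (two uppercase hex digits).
Answer: 0x03

Derivation:
After byte 1 (0x55): reg=0x00
After byte 2 (0xF9): reg=0xE1
After byte 3 (0x62): reg=0x80
After byte 4 (0xEC): reg=0x03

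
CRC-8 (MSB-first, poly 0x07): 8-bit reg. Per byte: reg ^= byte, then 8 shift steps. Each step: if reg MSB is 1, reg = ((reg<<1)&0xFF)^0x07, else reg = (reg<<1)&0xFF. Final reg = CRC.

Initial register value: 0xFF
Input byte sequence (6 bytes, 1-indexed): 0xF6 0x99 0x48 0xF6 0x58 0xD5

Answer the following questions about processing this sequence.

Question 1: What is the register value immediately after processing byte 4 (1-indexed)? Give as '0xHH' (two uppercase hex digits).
Answer: 0x0A

Derivation:
After byte 1 (0xF6): reg=0x3F
After byte 2 (0x99): reg=0x7B
After byte 3 (0x48): reg=0x99
After byte 4 (0xF6): reg=0x0A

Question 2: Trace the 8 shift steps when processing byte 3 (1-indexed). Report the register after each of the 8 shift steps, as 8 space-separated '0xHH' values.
After byte 1 (0xF6): reg=0x3F
After byte 2 (0x99): reg=0x7B
Register before byte 3: 0x7B
After XOR with byte 0x48: 0x33

Answer: 0x66 0xCC 0x9F 0x39 0x72 0xE4 0xCF 0x99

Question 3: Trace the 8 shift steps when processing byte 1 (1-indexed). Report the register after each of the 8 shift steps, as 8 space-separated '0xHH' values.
Register before byte 1: 0xFF
After XOR with byte 0xF6: 0x09

Answer: 0x12 0x24 0x48 0x90 0x27 0x4E 0x9C 0x3F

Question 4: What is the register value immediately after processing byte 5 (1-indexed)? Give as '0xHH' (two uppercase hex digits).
After byte 1 (0xF6): reg=0x3F
After byte 2 (0x99): reg=0x7B
After byte 3 (0x48): reg=0x99
After byte 4 (0xF6): reg=0x0A
After byte 5 (0x58): reg=0xB9

Answer: 0xB9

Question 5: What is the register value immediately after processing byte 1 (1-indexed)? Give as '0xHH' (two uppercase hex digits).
Answer: 0x3F

Derivation:
After byte 1 (0xF6): reg=0x3F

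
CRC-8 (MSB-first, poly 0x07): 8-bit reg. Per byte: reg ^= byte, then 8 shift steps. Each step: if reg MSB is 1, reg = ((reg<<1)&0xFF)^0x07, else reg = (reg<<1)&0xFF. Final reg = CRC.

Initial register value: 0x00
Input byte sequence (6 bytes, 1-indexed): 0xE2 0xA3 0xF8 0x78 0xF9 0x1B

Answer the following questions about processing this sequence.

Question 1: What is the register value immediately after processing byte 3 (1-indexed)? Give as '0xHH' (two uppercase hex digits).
Answer: 0xD9

Derivation:
After byte 1 (0xE2): reg=0xA0
After byte 2 (0xA3): reg=0x09
After byte 3 (0xF8): reg=0xD9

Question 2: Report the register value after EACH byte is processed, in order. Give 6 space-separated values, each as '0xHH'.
0xA0 0x09 0xD9 0x6E 0xEC 0xCB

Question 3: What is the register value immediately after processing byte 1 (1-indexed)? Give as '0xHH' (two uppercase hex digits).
Answer: 0xA0

Derivation:
After byte 1 (0xE2): reg=0xA0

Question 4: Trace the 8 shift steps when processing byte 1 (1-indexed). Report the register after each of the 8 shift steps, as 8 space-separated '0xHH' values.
Register before byte 1: 0x00
After XOR with byte 0xE2: 0xE2

Answer: 0xC3 0x81 0x05 0x0A 0x14 0x28 0x50 0xA0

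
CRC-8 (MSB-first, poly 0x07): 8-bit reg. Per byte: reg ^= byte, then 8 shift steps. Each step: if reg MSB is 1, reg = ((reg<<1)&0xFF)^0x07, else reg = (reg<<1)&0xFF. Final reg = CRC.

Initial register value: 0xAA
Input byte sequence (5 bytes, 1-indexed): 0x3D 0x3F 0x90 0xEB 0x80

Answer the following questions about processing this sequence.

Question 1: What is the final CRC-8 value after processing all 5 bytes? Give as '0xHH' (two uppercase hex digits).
Answer: 0x03

Derivation:
After byte 1 (0x3D): reg=0xEC
After byte 2 (0x3F): reg=0x37
After byte 3 (0x90): reg=0x7C
After byte 4 (0xEB): reg=0xEC
After byte 5 (0x80): reg=0x03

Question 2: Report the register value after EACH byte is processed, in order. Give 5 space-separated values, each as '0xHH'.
0xEC 0x37 0x7C 0xEC 0x03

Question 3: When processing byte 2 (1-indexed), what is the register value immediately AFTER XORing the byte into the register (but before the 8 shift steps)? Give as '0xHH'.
Answer: 0xD3

Derivation:
Register before byte 2: 0xEC
Byte 2: 0x3F
0xEC XOR 0x3F = 0xD3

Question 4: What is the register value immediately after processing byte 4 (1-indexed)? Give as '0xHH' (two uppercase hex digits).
Answer: 0xEC

Derivation:
After byte 1 (0x3D): reg=0xEC
After byte 2 (0x3F): reg=0x37
After byte 3 (0x90): reg=0x7C
After byte 4 (0xEB): reg=0xEC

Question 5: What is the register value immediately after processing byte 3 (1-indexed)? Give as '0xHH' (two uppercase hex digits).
After byte 1 (0x3D): reg=0xEC
After byte 2 (0x3F): reg=0x37
After byte 3 (0x90): reg=0x7C

Answer: 0x7C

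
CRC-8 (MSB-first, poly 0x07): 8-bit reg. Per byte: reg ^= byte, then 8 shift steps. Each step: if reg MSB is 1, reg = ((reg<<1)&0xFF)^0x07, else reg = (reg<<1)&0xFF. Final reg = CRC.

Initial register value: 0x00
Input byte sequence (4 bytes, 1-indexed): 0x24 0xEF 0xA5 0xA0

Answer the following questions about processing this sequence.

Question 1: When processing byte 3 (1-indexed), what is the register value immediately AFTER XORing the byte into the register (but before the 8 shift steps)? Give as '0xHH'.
Register before byte 3: 0x79
Byte 3: 0xA5
0x79 XOR 0xA5 = 0xDC

Answer: 0xDC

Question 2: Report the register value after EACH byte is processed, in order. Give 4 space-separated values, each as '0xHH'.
0xFC 0x79 0x1A 0x2F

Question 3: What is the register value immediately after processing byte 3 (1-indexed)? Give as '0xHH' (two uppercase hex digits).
After byte 1 (0x24): reg=0xFC
After byte 2 (0xEF): reg=0x79
After byte 3 (0xA5): reg=0x1A

Answer: 0x1A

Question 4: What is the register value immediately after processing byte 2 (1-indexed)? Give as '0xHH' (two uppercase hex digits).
Answer: 0x79

Derivation:
After byte 1 (0x24): reg=0xFC
After byte 2 (0xEF): reg=0x79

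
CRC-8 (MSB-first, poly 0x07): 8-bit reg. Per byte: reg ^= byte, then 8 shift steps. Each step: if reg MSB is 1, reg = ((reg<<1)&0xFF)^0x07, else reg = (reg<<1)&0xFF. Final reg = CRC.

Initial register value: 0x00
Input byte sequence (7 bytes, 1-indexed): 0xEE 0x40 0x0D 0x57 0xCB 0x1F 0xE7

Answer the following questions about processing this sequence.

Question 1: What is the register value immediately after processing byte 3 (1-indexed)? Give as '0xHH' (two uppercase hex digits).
After byte 1 (0xEE): reg=0x84
After byte 2 (0x40): reg=0x52
After byte 3 (0x0D): reg=0x9A

Answer: 0x9A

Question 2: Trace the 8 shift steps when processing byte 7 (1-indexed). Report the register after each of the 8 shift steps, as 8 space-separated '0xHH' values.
Answer: 0xBF 0x79 0xF2 0xE3 0xC1 0x85 0x0D 0x1A

Derivation:
After byte 1 (0xEE): reg=0x84
After byte 2 (0x40): reg=0x52
After byte 3 (0x0D): reg=0x9A
After byte 4 (0x57): reg=0x6D
After byte 5 (0xCB): reg=0x7B
After byte 6 (0x1F): reg=0x3B
Register before byte 7: 0x3B
After XOR with byte 0xE7: 0xDC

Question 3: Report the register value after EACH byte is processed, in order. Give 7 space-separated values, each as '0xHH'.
0x84 0x52 0x9A 0x6D 0x7B 0x3B 0x1A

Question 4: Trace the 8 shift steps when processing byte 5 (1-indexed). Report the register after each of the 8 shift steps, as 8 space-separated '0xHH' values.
After byte 1 (0xEE): reg=0x84
After byte 2 (0x40): reg=0x52
After byte 3 (0x0D): reg=0x9A
After byte 4 (0x57): reg=0x6D
Register before byte 5: 0x6D
After XOR with byte 0xCB: 0xA6

Answer: 0x4B 0x96 0x2B 0x56 0xAC 0x5F 0xBE 0x7B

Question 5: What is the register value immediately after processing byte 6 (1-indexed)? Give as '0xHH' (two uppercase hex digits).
After byte 1 (0xEE): reg=0x84
After byte 2 (0x40): reg=0x52
After byte 3 (0x0D): reg=0x9A
After byte 4 (0x57): reg=0x6D
After byte 5 (0xCB): reg=0x7B
After byte 6 (0x1F): reg=0x3B

Answer: 0x3B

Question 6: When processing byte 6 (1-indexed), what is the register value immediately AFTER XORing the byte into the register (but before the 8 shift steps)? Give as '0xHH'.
Register before byte 6: 0x7B
Byte 6: 0x1F
0x7B XOR 0x1F = 0x64

Answer: 0x64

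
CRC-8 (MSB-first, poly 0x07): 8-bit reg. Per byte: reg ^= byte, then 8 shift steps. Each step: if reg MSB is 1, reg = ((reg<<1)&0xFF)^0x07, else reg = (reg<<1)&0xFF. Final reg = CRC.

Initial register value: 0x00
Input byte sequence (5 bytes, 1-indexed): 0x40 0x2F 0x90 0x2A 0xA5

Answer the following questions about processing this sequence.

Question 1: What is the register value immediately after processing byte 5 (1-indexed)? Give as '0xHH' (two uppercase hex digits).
After byte 1 (0x40): reg=0xC7
After byte 2 (0x2F): reg=0x96
After byte 3 (0x90): reg=0x12
After byte 4 (0x2A): reg=0xA8
After byte 5 (0xA5): reg=0x23

Answer: 0x23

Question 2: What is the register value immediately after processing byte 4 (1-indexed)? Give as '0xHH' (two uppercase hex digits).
Answer: 0xA8

Derivation:
After byte 1 (0x40): reg=0xC7
After byte 2 (0x2F): reg=0x96
After byte 3 (0x90): reg=0x12
After byte 4 (0x2A): reg=0xA8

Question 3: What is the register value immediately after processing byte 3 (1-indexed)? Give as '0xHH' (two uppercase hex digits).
Answer: 0x12

Derivation:
After byte 1 (0x40): reg=0xC7
After byte 2 (0x2F): reg=0x96
After byte 3 (0x90): reg=0x12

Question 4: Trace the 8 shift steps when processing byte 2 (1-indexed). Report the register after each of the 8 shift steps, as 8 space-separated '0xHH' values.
After byte 1 (0x40): reg=0xC7
Register before byte 2: 0xC7
After XOR with byte 0x2F: 0xE8

Answer: 0xD7 0xA9 0x55 0xAA 0x53 0xA6 0x4B 0x96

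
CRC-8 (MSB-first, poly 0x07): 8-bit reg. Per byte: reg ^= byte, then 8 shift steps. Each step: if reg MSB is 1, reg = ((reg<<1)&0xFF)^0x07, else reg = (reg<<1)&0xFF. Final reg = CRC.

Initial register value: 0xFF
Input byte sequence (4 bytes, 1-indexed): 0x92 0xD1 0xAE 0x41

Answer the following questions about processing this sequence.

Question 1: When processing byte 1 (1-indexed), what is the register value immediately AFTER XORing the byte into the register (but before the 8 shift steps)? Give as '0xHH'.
Register before byte 1: 0xFF
Byte 1: 0x92
0xFF XOR 0x92 = 0x6D

Answer: 0x6D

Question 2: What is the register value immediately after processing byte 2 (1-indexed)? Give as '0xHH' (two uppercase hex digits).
After byte 1 (0x92): reg=0x04
After byte 2 (0xD1): reg=0x25

Answer: 0x25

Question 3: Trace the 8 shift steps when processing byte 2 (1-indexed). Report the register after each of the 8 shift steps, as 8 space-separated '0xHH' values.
Answer: 0xAD 0x5D 0xBA 0x73 0xE6 0xCB 0x91 0x25

Derivation:
After byte 1 (0x92): reg=0x04
Register before byte 2: 0x04
After XOR with byte 0xD1: 0xD5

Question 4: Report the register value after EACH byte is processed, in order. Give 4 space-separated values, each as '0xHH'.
0x04 0x25 0xB8 0xE1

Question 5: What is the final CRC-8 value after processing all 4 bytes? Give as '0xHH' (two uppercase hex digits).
After byte 1 (0x92): reg=0x04
After byte 2 (0xD1): reg=0x25
After byte 3 (0xAE): reg=0xB8
After byte 4 (0x41): reg=0xE1

Answer: 0xE1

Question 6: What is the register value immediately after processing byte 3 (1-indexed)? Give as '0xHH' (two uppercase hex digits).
After byte 1 (0x92): reg=0x04
After byte 2 (0xD1): reg=0x25
After byte 3 (0xAE): reg=0xB8

Answer: 0xB8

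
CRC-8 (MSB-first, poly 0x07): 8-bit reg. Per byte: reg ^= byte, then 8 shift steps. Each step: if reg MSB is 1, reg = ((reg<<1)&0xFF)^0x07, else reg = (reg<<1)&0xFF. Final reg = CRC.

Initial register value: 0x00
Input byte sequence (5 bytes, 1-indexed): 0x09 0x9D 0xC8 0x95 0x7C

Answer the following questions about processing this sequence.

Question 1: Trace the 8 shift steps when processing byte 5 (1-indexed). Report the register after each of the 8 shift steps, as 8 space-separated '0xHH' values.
Answer: 0x8A 0x13 0x26 0x4C 0x98 0x37 0x6E 0xDC

Derivation:
After byte 1 (0x09): reg=0x3F
After byte 2 (0x9D): reg=0x67
After byte 3 (0xC8): reg=0x44
After byte 4 (0x95): reg=0x39
Register before byte 5: 0x39
After XOR with byte 0x7C: 0x45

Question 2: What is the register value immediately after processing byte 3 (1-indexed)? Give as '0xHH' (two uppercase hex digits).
Answer: 0x44

Derivation:
After byte 1 (0x09): reg=0x3F
After byte 2 (0x9D): reg=0x67
After byte 3 (0xC8): reg=0x44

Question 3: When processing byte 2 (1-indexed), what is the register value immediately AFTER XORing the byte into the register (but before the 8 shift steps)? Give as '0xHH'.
Answer: 0xA2

Derivation:
Register before byte 2: 0x3F
Byte 2: 0x9D
0x3F XOR 0x9D = 0xA2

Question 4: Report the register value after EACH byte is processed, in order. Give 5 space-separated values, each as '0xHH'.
0x3F 0x67 0x44 0x39 0xDC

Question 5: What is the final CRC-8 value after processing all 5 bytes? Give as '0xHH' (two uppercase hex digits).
After byte 1 (0x09): reg=0x3F
After byte 2 (0x9D): reg=0x67
After byte 3 (0xC8): reg=0x44
After byte 4 (0x95): reg=0x39
After byte 5 (0x7C): reg=0xDC

Answer: 0xDC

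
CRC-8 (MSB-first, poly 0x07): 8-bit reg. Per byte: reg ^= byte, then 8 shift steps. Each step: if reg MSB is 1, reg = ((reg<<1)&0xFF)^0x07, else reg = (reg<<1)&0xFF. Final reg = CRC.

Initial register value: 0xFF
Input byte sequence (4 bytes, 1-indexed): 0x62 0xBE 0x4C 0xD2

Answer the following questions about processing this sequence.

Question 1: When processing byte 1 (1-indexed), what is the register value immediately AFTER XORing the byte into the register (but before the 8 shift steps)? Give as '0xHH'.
Register before byte 1: 0xFF
Byte 1: 0x62
0xFF XOR 0x62 = 0x9D

Answer: 0x9D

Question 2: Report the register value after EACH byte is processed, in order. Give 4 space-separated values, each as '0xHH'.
0xDA 0x3B 0x42 0xF9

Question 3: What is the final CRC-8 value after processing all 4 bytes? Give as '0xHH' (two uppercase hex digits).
After byte 1 (0x62): reg=0xDA
After byte 2 (0xBE): reg=0x3B
After byte 3 (0x4C): reg=0x42
After byte 4 (0xD2): reg=0xF9

Answer: 0xF9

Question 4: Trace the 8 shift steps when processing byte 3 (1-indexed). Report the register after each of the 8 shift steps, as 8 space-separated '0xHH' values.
Answer: 0xEE 0xDB 0xB1 0x65 0xCA 0x93 0x21 0x42

Derivation:
After byte 1 (0x62): reg=0xDA
After byte 2 (0xBE): reg=0x3B
Register before byte 3: 0x3B
After XOR with byte 0x4C: 0x77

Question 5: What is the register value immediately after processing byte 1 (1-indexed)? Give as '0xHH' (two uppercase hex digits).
After byte 1 (0x62): reg=0xDA

Answer: 0xDA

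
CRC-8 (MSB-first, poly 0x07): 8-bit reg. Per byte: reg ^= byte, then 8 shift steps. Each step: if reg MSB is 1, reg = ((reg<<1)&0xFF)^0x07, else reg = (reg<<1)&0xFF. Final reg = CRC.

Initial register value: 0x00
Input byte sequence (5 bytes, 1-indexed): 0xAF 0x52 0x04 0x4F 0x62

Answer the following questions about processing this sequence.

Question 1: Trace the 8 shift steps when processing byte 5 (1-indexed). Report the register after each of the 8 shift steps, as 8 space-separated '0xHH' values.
After byte 1 (0xAF): reg=0x44
After byte 2 (0x52): reg=0x62
After byte 3 (0x04): reg=0x35
After byte 4 (0x4F): reg=0x61
Register before byte 5: 0x61
After XOR with byte 0x62: 0x03

Answer: 0x06 0x0C 0x18 0x30 0x60 0xC0 0x87 0x09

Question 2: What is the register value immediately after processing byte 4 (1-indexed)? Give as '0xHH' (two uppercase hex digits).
Answer: 0x61

Derivation:
After byte 1 (0xAF): reg=0x44
After byte 2 (0x52): reg=0x62
After byte 3 (0x04): reg=0x35
After byte 4 (0x4F): reg=0x61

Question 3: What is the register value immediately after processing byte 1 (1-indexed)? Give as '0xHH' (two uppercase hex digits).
Answer: 0x44

Derivation:
After byte 1 (0xAF): reg=0x44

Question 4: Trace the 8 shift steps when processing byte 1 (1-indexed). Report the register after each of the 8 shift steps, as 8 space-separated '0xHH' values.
Register before byte 1: 0x00
After XOR with byte 0xAF: 0xAF

Answer: 0x59 0xB2 0x63 0xC6 0x8B 0x11 0x22 0x44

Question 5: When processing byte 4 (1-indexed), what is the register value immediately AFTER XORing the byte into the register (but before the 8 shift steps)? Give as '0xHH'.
Answer: 0x7A

Derivation:
Register before byte 4: 0x35
Byte 4: 0x4F
0x35 XOR 0x4F = 0x7A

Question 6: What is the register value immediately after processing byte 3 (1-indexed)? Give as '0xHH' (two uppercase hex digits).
After byte 1 (0xAF): reg=0x44
After byte 2 (0x52): reg=0x62
After byte 3 (0x04): reg=0x35

Answer: 0x35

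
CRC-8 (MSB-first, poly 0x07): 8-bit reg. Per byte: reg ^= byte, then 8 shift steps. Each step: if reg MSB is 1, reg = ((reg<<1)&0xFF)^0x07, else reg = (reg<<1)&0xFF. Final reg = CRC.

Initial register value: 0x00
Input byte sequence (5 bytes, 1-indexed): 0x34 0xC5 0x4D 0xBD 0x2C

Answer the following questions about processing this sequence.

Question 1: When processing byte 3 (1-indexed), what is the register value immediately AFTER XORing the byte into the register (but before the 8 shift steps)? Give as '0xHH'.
Answer: 0xB5

Derivation:
Register before byte 3: 0xF8
Byte 3: 0x4D
0xF8 XOR 0x4D = 0xB5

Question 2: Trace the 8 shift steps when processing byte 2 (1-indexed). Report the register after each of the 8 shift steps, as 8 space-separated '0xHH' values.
Answer: 0x92 0x23 0x46 0x8C 0x1F 0x3E 0x7C 0xF8

Derivation:
After byte 1 (0x34): reg=0x8C
Register before byte 2: 0x8C
After XOR with byte 0xC5: 0x49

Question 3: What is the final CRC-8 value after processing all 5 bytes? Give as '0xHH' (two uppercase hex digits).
Answer: 0x48

Derivation:
After byte 1 (0x34): reg=0x8C
After byte 2 (0xC5): reg=0xF8
After byte 3 (0x4D): reg=0x02
After byte 4 (0xBD): reg=0x34
After byte 5 (0x2C): reg=0x48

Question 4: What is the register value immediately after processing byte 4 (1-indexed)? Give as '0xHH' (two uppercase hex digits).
Answer: 0x34

Derivation:
After byte 1 (0x34): reg=0x8C
After byte 2 (0xC5): reg=0xF8
After byte 3 (0x4D): reg=0x02
After byte 4 (0xBD): reg=0x34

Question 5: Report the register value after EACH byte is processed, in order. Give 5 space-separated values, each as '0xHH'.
0x8C 0xF8 0x02 0x34 0x48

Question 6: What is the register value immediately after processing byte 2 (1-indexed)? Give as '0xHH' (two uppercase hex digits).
After byte 1 (0x34): reg=0x8C
After byte 2 (0xC5): reg=0xF8

Answer: 0xF8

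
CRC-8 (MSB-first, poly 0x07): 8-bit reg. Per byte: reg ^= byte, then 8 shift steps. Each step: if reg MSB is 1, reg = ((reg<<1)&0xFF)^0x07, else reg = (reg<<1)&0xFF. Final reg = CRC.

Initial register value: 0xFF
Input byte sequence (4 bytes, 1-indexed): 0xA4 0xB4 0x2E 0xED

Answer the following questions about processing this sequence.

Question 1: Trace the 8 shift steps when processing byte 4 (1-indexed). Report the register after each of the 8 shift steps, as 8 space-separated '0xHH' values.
After byte 1 (0xA4): reg=0x86
After byte 2 (0xB4): reg=0x9E
After byte 3 (0x2E): reg=0x19
Register before byte 4: 0x19
After XOR with byte 0xED: 0xF4

Answer: 0xEF 0xD9 0xB5 0x6D 0xDA 0xB3 0x61 0xC2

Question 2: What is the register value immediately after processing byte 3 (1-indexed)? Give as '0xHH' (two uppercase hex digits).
After byte 1 (0xA4): reg=0x86
After byte 2 (0xB4): reg=0x9E
After byte 3 (0x2E): reg=0x19

Answer: 0x19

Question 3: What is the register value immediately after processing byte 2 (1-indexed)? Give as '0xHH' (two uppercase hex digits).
Answer: 0x9E

Derivation:
After byte 1 (0xA4): reg=0x86
After byte 2 (0xB4): reg=0x9E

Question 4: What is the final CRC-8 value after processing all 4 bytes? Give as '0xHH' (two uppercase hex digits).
Answer: 0xC2

Derivation:
After byte 1 (0xA4): reg=0x86
After byte 2 (0xB4): reg=0x9E
After byte 3 (0x2E): reg=0x19
After byte 4 (0xED): reg=0xC2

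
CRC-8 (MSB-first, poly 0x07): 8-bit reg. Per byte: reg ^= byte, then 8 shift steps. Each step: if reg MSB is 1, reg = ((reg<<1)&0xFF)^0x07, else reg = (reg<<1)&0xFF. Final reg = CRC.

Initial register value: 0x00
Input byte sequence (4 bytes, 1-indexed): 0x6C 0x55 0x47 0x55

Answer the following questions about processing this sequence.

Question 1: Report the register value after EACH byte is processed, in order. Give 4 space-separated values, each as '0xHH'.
0x03 0xA5 0xA0 0xC5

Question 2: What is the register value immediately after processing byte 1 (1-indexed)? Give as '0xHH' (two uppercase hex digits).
After byte 1 (0x6C): reg=0x03

Answer: 0x03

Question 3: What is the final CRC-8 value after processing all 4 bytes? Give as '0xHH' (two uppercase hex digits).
Answer: 0xC5

Derivation:
After byte 1 (0x6C): reg=0x03
After byte 2 (0x55): reg=0xA5
After byte 3 (0x47): reg=0xA0
After byte 4 (0x55): reg=0xC5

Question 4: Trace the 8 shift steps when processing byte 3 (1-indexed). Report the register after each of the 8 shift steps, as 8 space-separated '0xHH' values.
After byte 1 (0x6C): reg=0x03
After byte 2 (0x55): reg=0xA5
Register before byte 3: 0xA5
After XOR with byte 0x47: 0xE2

Answer: 0xC3 0x81 0x05 0x0A 0x14 0x28 0x50 0xA0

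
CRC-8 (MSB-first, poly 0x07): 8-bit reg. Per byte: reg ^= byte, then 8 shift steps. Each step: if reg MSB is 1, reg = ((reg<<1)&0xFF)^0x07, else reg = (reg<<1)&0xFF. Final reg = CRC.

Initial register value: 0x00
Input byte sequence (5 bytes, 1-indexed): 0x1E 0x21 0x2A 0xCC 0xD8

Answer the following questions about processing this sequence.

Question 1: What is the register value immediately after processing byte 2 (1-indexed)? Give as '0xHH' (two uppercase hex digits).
Answer: 0x66

Derivation:
After byte 1 (0x1E): reg=0x5A
After byte 2 (0x21): reg=0x66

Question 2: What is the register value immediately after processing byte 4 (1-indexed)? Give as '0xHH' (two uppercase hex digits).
After byte 1 (0x1E): reg=0x5A
After byte 2 (0x21): reg=0x66
After byte 3 (0x2A): reg=0xE3
After byte 4 (0xCC): reg=0xCD

Answer: 0xCD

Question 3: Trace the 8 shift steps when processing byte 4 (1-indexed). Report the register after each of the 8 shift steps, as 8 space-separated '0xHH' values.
Answer: 0x5E 0xBC 0x7F 0xFE 0xFB 0xF1 0xE5 0xCD

Derivation:
After byte 1 (0x1E): reg=0x5A
After byte 2 (0x21): reg=0x66
After byte 3 (0x2A): reg=0xE3
Register before byte 4: 0xE3
After XOR with byte 0xCC: 0x2F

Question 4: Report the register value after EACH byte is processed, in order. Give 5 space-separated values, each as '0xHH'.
0x5A 0x66 0xE3 0xCD 0x6B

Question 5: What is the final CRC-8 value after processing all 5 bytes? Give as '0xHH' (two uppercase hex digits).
Answer: 0x6B

Derivation:
After byte 1 (0x1E): reg=0x5A
After byte 2 (0x21): reg=0x66
After byte 3 (0x2A): reg=0xE3
After byte 4 (0xCC): reg=0xCD
After byte 5 (0xD8): reg=0x6B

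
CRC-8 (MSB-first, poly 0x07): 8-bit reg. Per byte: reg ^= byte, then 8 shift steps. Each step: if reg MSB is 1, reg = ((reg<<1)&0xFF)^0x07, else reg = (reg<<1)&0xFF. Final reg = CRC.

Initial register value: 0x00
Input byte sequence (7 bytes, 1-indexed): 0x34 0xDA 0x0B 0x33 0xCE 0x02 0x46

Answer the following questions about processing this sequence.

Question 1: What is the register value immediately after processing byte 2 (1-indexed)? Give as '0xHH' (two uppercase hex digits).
Answer: 0xA5

Derivation:
After byte 1 (0x34): reg=0x8C
After byte 2 (0xDA): reg=0xA5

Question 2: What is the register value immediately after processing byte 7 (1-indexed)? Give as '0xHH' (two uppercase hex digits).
After byte 1 (0x34): reg=0x8C
After byte 2 (0xDA): reg=0xA5
After byte 3 (0x0B): reg=0x43
After byte 4 (0x33): reg=0x57
After byte 5 (0xCE): reg=0xC6
After byte 6 (0x02): reg=0x52
After byte 7 (0x46): reg=0x6C

Answer: 0x6C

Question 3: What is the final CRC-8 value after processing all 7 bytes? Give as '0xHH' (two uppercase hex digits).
After byte 1 (0x34): reg=0x8C
After byte 2 (0xDA): reg=0xA5
After byte 3 (0x0B): reg=0x43
After byte 4 (0x33): reg=0x57
After byte 5 (0xCE): reg=0xC6
After byte 6 (0x02): reg=0x52
After byte 7 (0x46): reg=0x6C

Answer: 0x6C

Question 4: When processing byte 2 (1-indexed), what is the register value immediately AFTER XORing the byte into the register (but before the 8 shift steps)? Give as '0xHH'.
Register before byte 2: 0x8C
Byte 2: 0xDA
0x8C XOR 0xDA = 0x56

Answer: 0x56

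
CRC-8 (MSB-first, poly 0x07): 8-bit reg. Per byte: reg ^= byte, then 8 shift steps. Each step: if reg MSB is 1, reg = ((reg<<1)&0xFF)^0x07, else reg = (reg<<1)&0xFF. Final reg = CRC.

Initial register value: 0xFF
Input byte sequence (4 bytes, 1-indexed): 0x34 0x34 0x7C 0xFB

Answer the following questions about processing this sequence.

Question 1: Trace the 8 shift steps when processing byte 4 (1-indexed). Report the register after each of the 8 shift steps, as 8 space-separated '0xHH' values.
Answer: 0x88 0x17 0x2E 0x5C 0xB8 0x77 0xEE 0xDB

Derivation:
After byte 1 (0x34): reg=0x7F
After byte 2 (0x34): reg=0xF6
After byte 3 (0x7C): reg=0xBF
Register before byte 4: 0xBF
After XOR with byte 0xFB: 0x44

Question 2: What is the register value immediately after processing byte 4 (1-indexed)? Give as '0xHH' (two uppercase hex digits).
Answer: 0xDB

Derivation:
After byte 1 (0x34): reg=0x7F
After byte 2 (0x34): reg=0xF6
After byte 3 (0x7C): reg=0xBF
After byte 4 (0xFB): reg=0xDB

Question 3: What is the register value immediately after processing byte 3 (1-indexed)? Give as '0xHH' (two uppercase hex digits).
After byte 1 (0x34): reg=0x7F
After byte 2 (0x34): reg=0xF6
After byte 3 (0x7C): reg=0xBF

Answer: 0xBF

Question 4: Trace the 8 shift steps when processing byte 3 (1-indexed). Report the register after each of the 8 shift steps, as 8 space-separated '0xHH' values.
After byte 1 (0x34): reg=0x7F
After byte 2 (0x34): reg=0xF6
Register before byte 3: 0xF6
After XOR with byte 0x7C: 0x8A

Answer: 0x13 0x26 0x4C 0x98 0x37 0x6E 0xDC 0xBF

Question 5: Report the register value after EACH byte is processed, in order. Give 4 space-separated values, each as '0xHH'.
0x7F 0xF6 0xBF 0xDB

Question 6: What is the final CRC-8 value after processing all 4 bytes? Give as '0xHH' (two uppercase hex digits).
Answer: 0xDB

Derivation:
After byte 1 (0x34): reg=0x7F
After byte 2 (0x34): reg=0xF6
After byte 3 (0x7C): reg=0xBF
After byte 4 (0xFB): reg=0xDB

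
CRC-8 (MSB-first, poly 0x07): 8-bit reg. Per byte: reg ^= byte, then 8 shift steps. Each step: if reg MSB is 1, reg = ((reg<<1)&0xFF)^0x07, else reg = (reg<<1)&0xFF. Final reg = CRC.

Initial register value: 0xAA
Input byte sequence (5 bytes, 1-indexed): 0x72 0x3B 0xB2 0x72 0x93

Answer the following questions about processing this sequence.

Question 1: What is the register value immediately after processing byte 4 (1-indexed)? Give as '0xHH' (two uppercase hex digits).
Answer: 0x4C

Derivation:
After byte 1 (0x72): reg=0x06
After byte 2 (0x3B): reg=0xB3
After byte 3 (0xB2): reg=0x07
After byte 4 (0x72): reg=0x4C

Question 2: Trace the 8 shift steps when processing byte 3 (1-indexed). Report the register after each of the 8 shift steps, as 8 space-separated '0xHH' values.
Answer: 0x02 0x04 0x08 0x10 0x20 0x40 0x80 0x07

Derivation:
After byte 1 (0x72): reg=0x06
After byte 2 (0x3B): reg=0xB3
Register before byte 3: 0xB3
After XOR with byte 0xB2: 0x01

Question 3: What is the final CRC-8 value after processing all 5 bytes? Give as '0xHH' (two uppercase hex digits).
After byte 1 (0x72): reg=0x06
After byte 2 (0x3B): reg=0xB3
After byte 3 (0xB2): reg=0x07
After byte 4 (0x72): reg=0x4C
After byte 5 (0x93): reg=0x13

Answer: 0x13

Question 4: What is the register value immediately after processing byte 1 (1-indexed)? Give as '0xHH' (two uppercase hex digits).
Answer: 0x06

Derivation:
After byte 1 (0x72): reg=0x06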